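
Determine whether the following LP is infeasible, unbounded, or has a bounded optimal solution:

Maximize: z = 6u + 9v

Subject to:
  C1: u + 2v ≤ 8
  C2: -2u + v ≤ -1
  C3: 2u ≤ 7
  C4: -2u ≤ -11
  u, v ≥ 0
C3 requires 2u ≤ 7, while C4 (-2u ≤ -11) is equivalent to 2u ≥ 11. Together they would need 11 ≤ 2u ≤ 7, which is impossible since 11 > 7. No point satisfies all constraints.

The feasible region is empty; the LP is infeasible.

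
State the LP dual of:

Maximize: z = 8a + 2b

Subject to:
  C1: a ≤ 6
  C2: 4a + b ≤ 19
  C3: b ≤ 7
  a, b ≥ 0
Minimize: z = 6y1 + 19y2 + 7y3

Subject to:
  C1: -y1 - 4y2 ≤ -8
  C2: -y2 - y3 ≤ -2
  y1, y2, y3 ≥ 0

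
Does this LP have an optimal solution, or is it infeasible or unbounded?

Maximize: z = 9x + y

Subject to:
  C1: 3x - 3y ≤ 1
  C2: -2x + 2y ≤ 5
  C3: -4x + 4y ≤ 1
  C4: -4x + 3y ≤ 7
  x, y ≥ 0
Feasible point: (0, 0) satisfies every constraint, so the LP is feasible.
Direction d = (1, 1): for each constraint row a, a·d ≤ 0 —
  (3)(1) + (-3)(1) = 0 ≤ 0
  (-2)(1) + (2)(1) = 0 ≤ 0
  (-4)(1) + (4)(1) = 0 ≤ 0
  (-4)(1) + (3)(1) = -1 ≤ 0
and d ≥ 0, so (0, 0) + t·d stays feasible for every t ≥ 0. Along this ray z = 9x + y changes by 10 per unit t, so z → +∞.

The LP is unbounded; z can be made arbitrarily large.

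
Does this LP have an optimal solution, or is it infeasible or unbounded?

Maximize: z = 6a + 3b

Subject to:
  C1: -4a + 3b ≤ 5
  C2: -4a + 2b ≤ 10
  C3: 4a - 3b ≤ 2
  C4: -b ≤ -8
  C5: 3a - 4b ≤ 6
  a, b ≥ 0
Feasible point: (5, 8) satisfies every constraint, so the LP is feasible.
Direction d = (3, 4): for each constraint row a, a·d ≤ 0 —
  (-4)(3) + (3)(4) = 0 ≤ 0
  (-4)(3) + (2)(4) = -4 ≤ 0
  (4)(3) + (-3)(4) = 0 ≤ 0
  (0)(3) + (-1)(4) = -4 ≤ 0
  (3)(3) + (-4)(4) = -7 ≤ 0
and d ≥ 0, so (5, 8) + t·d stays feasible for every t ≥ 0. Along this ray z = 6a + 3b changes by 30 per unit t, so z → +∞.

Unbounded — the objective can increase without bound over the feasible region.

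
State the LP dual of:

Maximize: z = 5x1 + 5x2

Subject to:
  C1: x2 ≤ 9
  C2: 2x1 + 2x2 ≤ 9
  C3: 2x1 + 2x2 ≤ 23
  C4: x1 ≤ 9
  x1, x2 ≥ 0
Minimize: z = 9y1 + 9y2 + 23y3 + 9y4

Subject to:
  C1: -2y2 - 2y3 - y4 ≤ -5
  C2: -y1 - 2y2 - 2y3 ≤ -5
  y1, y2, y3, y4 ≥ 0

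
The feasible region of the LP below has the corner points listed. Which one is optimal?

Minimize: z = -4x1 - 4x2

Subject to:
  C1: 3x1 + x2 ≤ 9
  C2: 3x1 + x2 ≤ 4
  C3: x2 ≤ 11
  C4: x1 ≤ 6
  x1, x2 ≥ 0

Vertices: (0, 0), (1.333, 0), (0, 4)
Evaluating z = -4x1 - 4x2 at each vertex:
  (0, 0): z = 0
  (1.333, 0): z = -5.333
  (0, 4): z = -16

The smallest value is z = -16, attained at (0, 4).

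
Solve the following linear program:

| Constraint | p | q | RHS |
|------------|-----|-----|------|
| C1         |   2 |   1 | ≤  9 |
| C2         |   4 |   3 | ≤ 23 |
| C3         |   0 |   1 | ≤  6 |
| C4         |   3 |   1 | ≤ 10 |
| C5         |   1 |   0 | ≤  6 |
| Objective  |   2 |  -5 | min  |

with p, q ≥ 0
Each vertex is the intersection of two constraint boundaries that also satisfies all remaining constraints:
  p = 0 and q = 0 → (0, 0)
  3p + q = 10 and q = 0 → (3.333, 0)
  4p + 3q = 23 and 3p + q = 10 → (1.4, 5.8)
  4p + 3q = 23 and q = 6 → (1.25, 6)
  q = 6 and p = 0 → (0, 6)

Evaluating z = 2p - 5q at each vertex:
  (0, 0): z = 0
  (3.333, 0): z = 6.667
  (1.4, 5.8): z = -26.2
  (1.25, 6): z = -27.5
  (0, 6): z = -30

The minimum is at (0, 6) with z = -30.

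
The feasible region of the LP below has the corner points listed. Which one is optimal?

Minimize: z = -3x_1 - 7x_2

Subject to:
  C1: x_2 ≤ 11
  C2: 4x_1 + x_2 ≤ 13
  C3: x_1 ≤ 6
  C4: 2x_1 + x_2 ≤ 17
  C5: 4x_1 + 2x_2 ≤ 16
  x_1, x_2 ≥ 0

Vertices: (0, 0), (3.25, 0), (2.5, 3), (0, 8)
Evaluating z = -3x_1 - 7x_2 at each vertex:
  (0, 0): z = 0
  (3.25, 0): z = -9.75
  (2.5, 3): z = -28.5
  (0, 8): z = -56

The smallest value is z = -56, attained at (0, 8).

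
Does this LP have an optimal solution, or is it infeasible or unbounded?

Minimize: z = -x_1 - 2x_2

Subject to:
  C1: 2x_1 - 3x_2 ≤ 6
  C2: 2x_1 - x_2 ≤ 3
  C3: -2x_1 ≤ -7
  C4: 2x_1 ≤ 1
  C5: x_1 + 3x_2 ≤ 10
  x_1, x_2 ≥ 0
C4 requires 2x_1 ≤ 1, while C3 (-2x_1 ≤ -7) is equivalent to 2x_1 ≥ 7. Together they would need 7 ≤ 2x_1 ≤ 1, which is impossible since 7 > 1. No point satisfies all constraints.

Infeasible — the constraint set is empty.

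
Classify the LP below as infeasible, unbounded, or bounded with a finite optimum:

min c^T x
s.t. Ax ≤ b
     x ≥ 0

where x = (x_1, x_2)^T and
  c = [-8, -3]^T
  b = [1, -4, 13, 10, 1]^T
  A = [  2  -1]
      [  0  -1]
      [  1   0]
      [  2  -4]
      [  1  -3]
Feasible point: (0, 4) satisfies every constraint, so the LP is feasible.
Direction d = (0, 1): for each constraint row a, a·d ≤ 0 —
  (2)(0) + (-1)(1) = -1 ≤ 0
  (0)(0) + (-1)(1) = -1 ≤ 0
  (1)(0) + (0)(1) = 0 ≤ 0
  (2)(0) + (-4)(1) = -4 ≤ 0
  (1)(0) + (-3)(1) = -3 ≤ 0
and d ≥ 0, so (0, 4) + t·d stays feasible for every t ≥ 0. Along this ray z = -8x_1 - 3x_2 changes by -3 per unit t, so z → −∞.

The LP is unbounded; z can be made arbitrarily small.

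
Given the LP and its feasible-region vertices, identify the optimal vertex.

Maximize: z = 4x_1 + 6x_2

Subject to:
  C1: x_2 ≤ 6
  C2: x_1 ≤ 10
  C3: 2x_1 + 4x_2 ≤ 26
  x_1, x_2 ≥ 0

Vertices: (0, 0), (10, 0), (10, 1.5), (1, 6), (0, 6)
Evaluating z = 4x_1 + 6x_2 at each vertex:
  (0, 0): z = 0
  (10, 0): z = 40
  (10, 1.5): z = 49
  (1, 6): z = 40
  (0, 6): z = 36

The largest value is z = 49, attained at (10, 1.5).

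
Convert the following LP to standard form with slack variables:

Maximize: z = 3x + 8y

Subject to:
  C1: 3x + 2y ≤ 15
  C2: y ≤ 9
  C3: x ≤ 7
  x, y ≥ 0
max z = 3x + 8y

s.t.
  3x + 2y + s1 = 15
  y + s2 = 9
  x + s3 = 7
  x, y, s1, s2, s3 ≥ 0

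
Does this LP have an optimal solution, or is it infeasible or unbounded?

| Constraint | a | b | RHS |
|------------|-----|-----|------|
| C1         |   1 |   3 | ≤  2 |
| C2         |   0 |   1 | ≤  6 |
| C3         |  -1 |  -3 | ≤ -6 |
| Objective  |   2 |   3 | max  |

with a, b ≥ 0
C1 requires a + 3b ≤ 2, while C3 (-a - 3b ≤ -6) is equivalent to a + 3b ≥ 6. Together they would need 6 ≤ a + 3b ≤ 2, which is impossible since 6 > 2. No point satisfies all constraints.

The feasible region is empty; the LP is infeasible.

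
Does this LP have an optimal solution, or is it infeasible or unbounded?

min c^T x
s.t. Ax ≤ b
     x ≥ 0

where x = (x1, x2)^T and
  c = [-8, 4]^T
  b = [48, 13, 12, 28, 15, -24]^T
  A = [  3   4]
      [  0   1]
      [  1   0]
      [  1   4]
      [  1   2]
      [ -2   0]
The point (12, 0) satisfies every constraint, so the LP is feasible; the constraints give x1 ≤ 12 and x2 ≤ 13, which with x1, x2 ≥ 0 keep the feasible region inside a bounded box. A feasible, bounded LP attains a finite optimum at a vertex.

Evaluating z = -8x1 + 4x2 at each vertex:
  (12, 0): z = -96
  (12, 1.5): z = -90

The LP has an optimal solution: (12, 0) with z = -96.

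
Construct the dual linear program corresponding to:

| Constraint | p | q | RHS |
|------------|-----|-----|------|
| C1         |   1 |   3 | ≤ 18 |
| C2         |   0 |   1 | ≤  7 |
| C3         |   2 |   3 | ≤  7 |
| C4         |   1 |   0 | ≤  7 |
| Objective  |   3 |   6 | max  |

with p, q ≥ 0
Minimize: z = 18y1 + 7y2 + 7y3 + 7y4

Subject to:
  C1: -y1 - 2y3 - y4 ≤ -3
  C2: -3y1 - y2 - 3y3 ≤ -6
  y1, y2, y3, y4 ≥ 0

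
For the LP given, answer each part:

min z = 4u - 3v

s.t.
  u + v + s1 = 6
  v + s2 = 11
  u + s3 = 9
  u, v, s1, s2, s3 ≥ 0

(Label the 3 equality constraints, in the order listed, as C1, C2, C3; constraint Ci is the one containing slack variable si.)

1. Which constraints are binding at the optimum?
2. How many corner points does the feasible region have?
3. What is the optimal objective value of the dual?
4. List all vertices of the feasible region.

1. C1, u ≥ 0
2. 3
3. -18 (by strong duality, equal to the primal optimum)
4. (0, 0), (6, 0), (0, 6)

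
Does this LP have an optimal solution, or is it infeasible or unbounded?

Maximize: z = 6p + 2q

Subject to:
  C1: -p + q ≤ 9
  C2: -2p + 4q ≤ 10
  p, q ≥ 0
Feasible point: (0, 0) satisfies every constraint, so the LP is feasible.
Direction d = (1, 0): for each constraint row a, a·d ≤ 0 —
  (-1)(1) + (1)(0) = -1 ≤ 0
  (-2)(1) + (4)(0) = -2 ≤ 0
and d ≥ 0, so (0, 0) + t·d stays feasible for every t ≥ 0. Along this ray z = 6p + 2q changes by 6 per unit t, so z → +∞.

Unbounded: there is a feasible ray along which z → +∞.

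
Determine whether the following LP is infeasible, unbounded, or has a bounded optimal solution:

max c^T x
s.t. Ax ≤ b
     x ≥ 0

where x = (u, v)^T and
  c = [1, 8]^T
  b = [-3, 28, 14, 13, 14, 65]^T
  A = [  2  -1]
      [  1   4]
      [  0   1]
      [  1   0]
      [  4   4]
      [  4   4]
The point (0, 3.5) satisfies every constraint, so the LP is feasible; the constraints give u ≤ 13 and v ≤ 14, which with u, v ≥ 0 keep the feasible region inside a bounded box. A feasible, bounded LP attains a finite optimum at a vertex.

Evaluating z = u + 8v at each vertex:
  (0, 3): z = 24
  (0.1667, 3.333): z = 26.83
  (0, 3.5): z = 28

The LP has an optimal solution: (0, 3.5) with z = 28.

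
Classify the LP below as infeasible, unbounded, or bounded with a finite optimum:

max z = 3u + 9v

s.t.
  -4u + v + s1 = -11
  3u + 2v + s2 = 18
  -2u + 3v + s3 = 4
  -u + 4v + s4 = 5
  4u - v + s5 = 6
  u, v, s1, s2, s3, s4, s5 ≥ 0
The row 4u - v + s5 = 6 with s5 ≥ 0 requires 4u - v ≤ 6, while the row -4u + v + s1 = -11 with s1 ≥ 0 is equivalent to 4u - v ≥ 11. Together they would need 11 ≤ 4u - v ≤ 6, which is impossible since 11 > 6. No point satisfies all constraints.

Infeasible: no point satisfies all constraints simultaneously.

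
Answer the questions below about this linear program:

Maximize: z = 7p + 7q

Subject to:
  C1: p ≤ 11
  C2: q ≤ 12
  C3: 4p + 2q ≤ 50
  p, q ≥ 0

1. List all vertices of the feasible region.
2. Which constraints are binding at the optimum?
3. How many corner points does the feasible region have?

1. (0, 0), (11, 0), (11, 3), (6.5, 12), (0, 12)
2. C2, C3
3. 5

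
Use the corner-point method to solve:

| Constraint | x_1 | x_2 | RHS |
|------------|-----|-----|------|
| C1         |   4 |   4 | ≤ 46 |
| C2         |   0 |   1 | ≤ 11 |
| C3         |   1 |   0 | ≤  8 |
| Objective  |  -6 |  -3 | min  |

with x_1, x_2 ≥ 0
Each vertex is the intersection of two constraint boundaries that also satisfies all remaining constraints:
  x_1 = 0 and x_2 = 0 → (0, 0)
  x_1 = 8 and x_2 = 0 → (8, 0)
  4x_1 + 4x_2 = 46 and x_1 = 8 → (8, 3.5)
  4x_1 + 4x_2 = 46 and x_2 = 11 → (0.5, 11)
  x_2 = 11 and x_1 = 0 → (0, 11)

Evaluating z = -6x_1 - 3x_2 at each vertex:
  (0, 0): z = 0
  (8, 0): z = -48
  (8, 3.5): z = -58.5
  (0.5, 11): z = -36
  (0, 11): z = -33

The minimum is at (8, 3.5) with z = -58.5.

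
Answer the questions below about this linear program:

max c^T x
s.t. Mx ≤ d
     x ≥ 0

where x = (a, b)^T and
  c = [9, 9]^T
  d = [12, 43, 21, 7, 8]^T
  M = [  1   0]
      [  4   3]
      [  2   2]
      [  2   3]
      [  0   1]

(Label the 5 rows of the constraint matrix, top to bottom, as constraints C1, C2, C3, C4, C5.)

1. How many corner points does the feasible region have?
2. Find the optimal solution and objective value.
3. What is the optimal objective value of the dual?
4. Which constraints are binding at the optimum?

1. 3
2. a = 3.5, b = 0, z = 31.5
3. 31.5 (by strong duality, equal to the primal optimum)
4. C4, b ≥ 0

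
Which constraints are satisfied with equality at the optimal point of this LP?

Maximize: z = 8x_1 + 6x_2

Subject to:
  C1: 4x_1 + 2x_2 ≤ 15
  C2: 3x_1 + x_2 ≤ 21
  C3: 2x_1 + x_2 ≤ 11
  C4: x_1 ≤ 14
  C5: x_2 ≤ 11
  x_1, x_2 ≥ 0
Optimal: x_1 = 0, x_2 = 7.5
Slack at optimum:
  C1: slack = 0 (binding)
  C2: slack = 13.5
  C3: slack = 3.5
  C4: slack = 14
  C5: slack = 3.5
  x_1 ≥ 0: x_1 = 0 (binding)
  x_2 ≥ 0: x_2 = 7.5
Binding constraints: C1, x_1 ≥ 0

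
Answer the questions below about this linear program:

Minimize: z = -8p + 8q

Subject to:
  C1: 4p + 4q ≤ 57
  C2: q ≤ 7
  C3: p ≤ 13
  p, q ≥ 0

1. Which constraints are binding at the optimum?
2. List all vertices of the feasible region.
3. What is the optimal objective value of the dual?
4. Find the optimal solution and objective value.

1. C3, q ≥ 0
2. (0, 0), (13, 0), (13, 1.25), (7.25, 7), (0, 7)
3. -104 (by strong duality, equal to the primal optimum)
4. p = 13, q = 0, z = -104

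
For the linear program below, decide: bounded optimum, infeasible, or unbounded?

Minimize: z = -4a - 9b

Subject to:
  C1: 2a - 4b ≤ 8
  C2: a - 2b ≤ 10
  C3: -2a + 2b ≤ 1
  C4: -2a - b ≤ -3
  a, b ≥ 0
Feasible point: (1, 1) satisfies every constraint, so the LP is feasible.
Direction d = (1, 1): for each constraint row a, a·d ≤ 0 —
  (2)(1) + (-4)(1) = -2 ≤ 0
  (1)(1) + (-2)(1) = -1 ≤ 0
  (-2)(1) + (2)(1) = 0 ≤ 0
  (-2)(1) + (-1)(1) = -3 ≤ 0
and d ≥ 0, so (1, 1) + t·d stays feasible for every t ≥ 0. Along this ray z = -4a - 9b changes by -13 per unit t, so z → −∞.

The LP is unbounded; z can be made arbitrarily small.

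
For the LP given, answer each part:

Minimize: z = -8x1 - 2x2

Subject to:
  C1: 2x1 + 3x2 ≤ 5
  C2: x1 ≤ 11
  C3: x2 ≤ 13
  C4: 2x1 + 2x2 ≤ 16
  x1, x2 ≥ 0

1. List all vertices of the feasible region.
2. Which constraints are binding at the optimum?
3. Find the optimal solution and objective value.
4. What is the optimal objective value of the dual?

1. (0, 0), (2.5, 0), (0, 1.667)
2. C1, x2 ≥ 0
3. x1 = 2.5, x2 = 0, z = -20
4. -20 (by strong duality, equal to the primal optimum)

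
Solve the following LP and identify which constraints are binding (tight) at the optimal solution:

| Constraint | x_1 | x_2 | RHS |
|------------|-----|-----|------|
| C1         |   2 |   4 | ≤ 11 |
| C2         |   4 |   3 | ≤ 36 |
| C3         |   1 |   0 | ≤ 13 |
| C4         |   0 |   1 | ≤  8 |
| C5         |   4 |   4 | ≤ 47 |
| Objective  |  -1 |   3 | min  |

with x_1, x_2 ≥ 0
Optimal: x_1 = 5.5, x_2 = 0
Binding: C1, x_2 ≥ 0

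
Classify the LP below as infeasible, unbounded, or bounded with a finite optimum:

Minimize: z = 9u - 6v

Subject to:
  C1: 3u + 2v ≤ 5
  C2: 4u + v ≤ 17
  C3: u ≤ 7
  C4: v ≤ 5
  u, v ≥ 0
The point (0, 2.5) satisfies every constraint, so the LP is feasible; the constraints give u ≤ 7 and v ≤ 5, which with u, v ≥ 0 keep the feasible region inside a bounded box. A feasible, bounded LP attains a finite optimum at a vertex.

Evaluating z = 9u - 6v at each vertex:
  (0, 0): z = 0
  (1.667, 0): z = 15
  (0, 2.5): z = -15

The LP has an optimal solution: (0, 2.5) with z = -15.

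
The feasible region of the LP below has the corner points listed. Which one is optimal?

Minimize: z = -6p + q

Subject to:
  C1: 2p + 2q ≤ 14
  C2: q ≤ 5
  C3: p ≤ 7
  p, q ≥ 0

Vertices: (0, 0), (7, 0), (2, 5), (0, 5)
Evaluating z = -6p + q at each vertex:
  (0, 0): z = 0
  (7, 0): z = -42
  (2, 5): z = -7
  (0, 5): z = 5

The smallest value is z = -42, attained at (7, 0).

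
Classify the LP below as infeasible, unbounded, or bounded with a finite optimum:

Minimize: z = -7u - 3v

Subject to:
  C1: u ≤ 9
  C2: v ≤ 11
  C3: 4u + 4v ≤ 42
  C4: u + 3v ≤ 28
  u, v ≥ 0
The point (9, 1.5) satisfies every constraint, so the LP is feasible; the constraints give u ≤ 9 and v ≤ 11, which with u, v ≥ 0 keep the feasible region inside a bounded box. A feasible, bounded LP attains a finite optimum at a vertex.

Evaluating z = -7u - 3v at each vertex:
  (0, 0): z = 0
  (9, 0): z = -63
  (9, 1.5): z = -67.5
  (1.75, 8.75): z = -38.5
  (0, 9.333): z = -28

Bounded optimum: z* = -67.5 at (9, 1.5).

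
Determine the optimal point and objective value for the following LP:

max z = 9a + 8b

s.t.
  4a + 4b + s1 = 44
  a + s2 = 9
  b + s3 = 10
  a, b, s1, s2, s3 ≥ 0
a = 9, b = 2, z = 97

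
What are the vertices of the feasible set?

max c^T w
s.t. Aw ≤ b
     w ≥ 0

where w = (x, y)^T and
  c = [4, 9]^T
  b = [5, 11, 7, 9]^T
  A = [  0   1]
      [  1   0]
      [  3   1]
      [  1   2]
Each vertex is the intersection of two constraint boundaries that also satisfies all remaining constraints:
  x = 0 and y = 0 → (0, 0)
  3x + y = 7 and y = 0 → (2.333, 0)
  3x + y = 7 and x + 2y = 9 → (1, 4)
  x + 2y = 9 and x = 0 → (0, 4.5)

Vertices: (0, 0), (2.333, 0), (1, 4), (0, 4.5)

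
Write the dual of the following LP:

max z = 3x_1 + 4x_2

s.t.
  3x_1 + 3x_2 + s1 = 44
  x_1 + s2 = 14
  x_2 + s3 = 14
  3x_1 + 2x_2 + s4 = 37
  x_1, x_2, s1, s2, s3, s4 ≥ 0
Minimize: z = 44y1 + 14y2 + 14y3 + 37y4

Subject to:
  C1: -3y1 - y2 - 3y4 ≤ -3
  C2: -3y1 - y3 - 2y4 ≤ -4
  y1, y2, y3, y4 ≥ 0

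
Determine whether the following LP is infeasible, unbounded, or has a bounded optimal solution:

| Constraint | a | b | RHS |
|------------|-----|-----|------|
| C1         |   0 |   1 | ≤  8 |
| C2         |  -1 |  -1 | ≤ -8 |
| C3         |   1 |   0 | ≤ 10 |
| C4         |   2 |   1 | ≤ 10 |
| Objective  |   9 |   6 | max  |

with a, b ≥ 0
The point (1, 8) satisfies every constraint, so the LP is feasible; the constraints give a ≤ 10 and b ≤ 8, which with a, b ≥ 0 keep the feasible region inside a bounded box. A feasible, bounded LP attains a finite optimum at a vertex.

Evaluating z = 9a + 6b at each vertex:
  (2, 6): z = 54
  (1, 8): z = 57
  (0, 8): z = 48

Feasible with finite optimum z* = 57 at (1, 8).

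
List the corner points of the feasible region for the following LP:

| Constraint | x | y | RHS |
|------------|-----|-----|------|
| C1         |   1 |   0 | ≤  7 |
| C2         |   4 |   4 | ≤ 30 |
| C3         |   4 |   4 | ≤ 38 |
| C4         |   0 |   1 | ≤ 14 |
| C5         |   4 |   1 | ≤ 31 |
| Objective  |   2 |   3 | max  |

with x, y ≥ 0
Each vertex is the intersection of two constraint boundaries that also satisfies all remaining constraints:
  x = 0 and y = 0 → (0, 0)
  x = 7 and y = 0 → (7, 0)
  x = 7 and 4x + 4y = 30 → (7, 0.5)
  4x + 4y = 30 and x = 0 → (0, 7.5)

Vertices: (0, 0), (7, 0), (7, 0.5), (0, 7.5)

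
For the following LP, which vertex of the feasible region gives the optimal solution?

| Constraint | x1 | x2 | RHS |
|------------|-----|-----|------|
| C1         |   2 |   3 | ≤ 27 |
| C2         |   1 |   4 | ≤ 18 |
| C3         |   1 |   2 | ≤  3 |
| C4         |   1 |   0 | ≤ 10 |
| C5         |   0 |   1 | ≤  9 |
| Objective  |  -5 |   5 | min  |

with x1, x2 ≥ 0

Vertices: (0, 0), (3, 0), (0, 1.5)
Evaluating z = -5x1 + 5x2 at each vertex:
  (0, 0): z = 0
  (3, 0): z = -15
  (0, 1.5): z = 7.5

The smallest value is z = -15, attained at (3, 0).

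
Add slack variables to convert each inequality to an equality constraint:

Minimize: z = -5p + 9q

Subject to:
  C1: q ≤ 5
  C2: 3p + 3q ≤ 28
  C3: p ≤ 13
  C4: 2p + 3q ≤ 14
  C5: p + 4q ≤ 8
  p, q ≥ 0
min z = -5p + 9q

s.t.
  q + s1 = 5
  3p + 3q + s2 = 28
  p + s3 = 13
  2p + 3q + s4 = 14
  p + 4q + s5 = 8
  p, q, s1, s2, s3, s4, s5 ≥ 0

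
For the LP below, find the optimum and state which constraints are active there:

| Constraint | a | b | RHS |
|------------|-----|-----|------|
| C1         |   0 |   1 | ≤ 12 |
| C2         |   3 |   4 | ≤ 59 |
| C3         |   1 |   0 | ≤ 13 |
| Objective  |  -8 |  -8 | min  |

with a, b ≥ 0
Optimal: a = 13, b = 5
Slack at optimum:
  C1: slack = 7
  C2: slack = 0 (binding)
  C3: slack = 0 (binding)
  a ≥ 0: a = 13
  b ≥ 0: b = 5
Binding constraints: C2, C3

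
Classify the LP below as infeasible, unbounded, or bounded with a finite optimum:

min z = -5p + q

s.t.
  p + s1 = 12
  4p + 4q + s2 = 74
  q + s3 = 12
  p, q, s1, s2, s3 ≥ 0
The point (12, 0) satisfies every constraint, so the LP is feasible; the constraints give p ≤ 12 and q ≤ 12, which with p, q ≥ 0 keep the feasible region inside a bounded box. A feasible, bounded LP attains a finite optimum at a vertex.

Evaluating z = -5p + q at each vertex:
  (0, 0): z = 0
  (12, 0): z = -60
  (12, 6.5): z = -53.5
  (6.5, 12): z = -20.5
  (0, 12): z = 12

The LP has an optimal solution: (12, 0) with z = -60.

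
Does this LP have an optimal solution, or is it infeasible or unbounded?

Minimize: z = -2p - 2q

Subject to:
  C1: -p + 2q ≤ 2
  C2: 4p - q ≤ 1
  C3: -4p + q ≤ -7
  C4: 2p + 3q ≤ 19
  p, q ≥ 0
C2 requires 4p - q ≤ 1, while C3 (-4p + q ≤ -7) is equivalent to 4p - q ≥ 7. Together they would need 7 ≤ 4p - q ≤ 1, which is impossible since 7 > 1. No point satisfies all constraints.

The feasible region is empty; the LP is infeasible.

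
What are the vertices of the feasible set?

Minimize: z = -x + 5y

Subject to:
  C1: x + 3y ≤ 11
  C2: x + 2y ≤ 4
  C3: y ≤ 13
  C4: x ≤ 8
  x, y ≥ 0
Each vertex is the intersection of two constraint boundaries that also satisfies all remaining constraints:
  x = 0 and y = 0 → (0, 0)
  x + 2y = 4 and y = 0 → (4, 0)
  x + 2y = 4 and x = 0 → (0, 2)

Vertices: (0, 0), (4, 0), (0, 2)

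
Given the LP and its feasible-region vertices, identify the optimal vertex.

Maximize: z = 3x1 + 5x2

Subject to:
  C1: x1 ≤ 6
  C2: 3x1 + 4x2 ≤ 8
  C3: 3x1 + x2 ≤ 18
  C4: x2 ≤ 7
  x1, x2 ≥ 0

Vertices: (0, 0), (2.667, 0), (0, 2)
Evaluating z = 3x1 + 5x2 at each vertex:
  (0, 0): z = 0
  (2.667, 0): z = 8
  (0, 2): z = 10

The largest value is z = 10, attained at (0, 2).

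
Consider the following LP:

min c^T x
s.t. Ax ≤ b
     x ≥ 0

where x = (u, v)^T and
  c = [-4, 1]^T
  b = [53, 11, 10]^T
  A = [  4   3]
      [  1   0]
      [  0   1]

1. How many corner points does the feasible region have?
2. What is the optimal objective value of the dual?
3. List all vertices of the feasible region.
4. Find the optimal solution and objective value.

1. 5
2. -44 (by strong duality, equal to the primal optimum)
3. (0, 0), (11, 0), (11, 3), (5.75, 10), (0, 10)
4. u = 11, v = 0, z = -44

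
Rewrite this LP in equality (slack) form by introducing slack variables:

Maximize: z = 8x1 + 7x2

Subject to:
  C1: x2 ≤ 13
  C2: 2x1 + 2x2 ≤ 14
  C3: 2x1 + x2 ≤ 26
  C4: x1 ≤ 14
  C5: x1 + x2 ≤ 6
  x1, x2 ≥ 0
max z = 8x1 + 7x2

s.t.
  x2 + s1 = 13
  2x1 + 2x2 + s2 = 14
  2x1 + x2 + s3 = 26
  x1 + s4 = 14
  x1 + x2 + s5 = 6
  x1, x2, s1, s2, s3, s4, s5 ≥ 0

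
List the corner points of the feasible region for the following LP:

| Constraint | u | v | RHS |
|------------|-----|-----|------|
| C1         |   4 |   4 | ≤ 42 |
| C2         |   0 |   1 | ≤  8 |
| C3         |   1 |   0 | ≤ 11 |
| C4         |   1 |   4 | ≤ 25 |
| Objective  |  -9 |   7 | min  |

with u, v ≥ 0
Each vertex is the intersection of two constraint boundaries that also satisfies all remaining constraints:
  u = 0 and v = 0 → (0, 0)
  4u + 4v = 42 and v = 0 → (10.5, 0)
  4u + 4v = 42 and u + 4v = 25 → (5.667, 4.833)
  u + 4v = 25 and u = 0 → (0, 6.25)

Vertices: (0, 0), (10.5, 0), (5.667, 4.833), (0, 6.25)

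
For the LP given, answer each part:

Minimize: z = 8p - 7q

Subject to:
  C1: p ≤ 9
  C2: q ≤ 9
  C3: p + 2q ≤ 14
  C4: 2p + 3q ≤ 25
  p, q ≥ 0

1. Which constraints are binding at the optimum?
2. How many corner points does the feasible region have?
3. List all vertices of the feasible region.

1. C3, p ≥ 0
2. 5
3. (0, 0), (9, 0), (9, 2.333), (8, 3), (0, 7)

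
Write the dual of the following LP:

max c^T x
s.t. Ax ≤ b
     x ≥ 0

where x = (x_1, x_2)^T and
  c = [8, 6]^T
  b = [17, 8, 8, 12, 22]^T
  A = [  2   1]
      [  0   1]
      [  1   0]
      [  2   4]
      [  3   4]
Minimize: z = 17y1 + 8y2 + 8y3 + 12y4 + 22y5

Subject to:
  C1: -2y1 - y3 - 2y4 - 3y5 ≤ -8
  C2: -y1 - y2 - 4y4 - 4y5 ≤ -6
  y1, y2, y3, y4, y5 ≥ 0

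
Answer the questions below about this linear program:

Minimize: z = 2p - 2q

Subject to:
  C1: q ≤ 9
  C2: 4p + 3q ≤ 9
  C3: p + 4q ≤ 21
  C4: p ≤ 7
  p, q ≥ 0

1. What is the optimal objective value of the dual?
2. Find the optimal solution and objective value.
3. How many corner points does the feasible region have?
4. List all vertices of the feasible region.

1. -6 (by strong duality, equal to the primal optimum)
2. p = 0, q = 3, z = -6
3. 3
4. (0, 0), (2.25, 0), (0, 3)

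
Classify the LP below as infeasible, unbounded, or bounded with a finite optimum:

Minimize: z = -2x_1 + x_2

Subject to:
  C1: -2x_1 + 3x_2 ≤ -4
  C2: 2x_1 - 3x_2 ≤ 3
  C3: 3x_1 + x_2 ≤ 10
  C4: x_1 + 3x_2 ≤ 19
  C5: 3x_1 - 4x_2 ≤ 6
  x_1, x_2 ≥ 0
C2 requires 2x_1 - 3x_2 ≤ 3, while C1 (-2x_1 + 3x_2 ≤ -4) is equivalent to 2x_1 - 3x_2 ≥ 4. Together they would need 4 ≤ 2x_1 - 3x_2 ≤ 3, which is impossible since 4 > 3. No point satisfies all constraints.

Infeasible: no point satisfies all constraints simultaneously.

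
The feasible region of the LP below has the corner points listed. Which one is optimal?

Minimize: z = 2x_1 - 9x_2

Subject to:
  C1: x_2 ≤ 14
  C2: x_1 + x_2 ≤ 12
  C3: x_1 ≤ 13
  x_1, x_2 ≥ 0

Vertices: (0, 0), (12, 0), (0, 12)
(0, 12) with z = -108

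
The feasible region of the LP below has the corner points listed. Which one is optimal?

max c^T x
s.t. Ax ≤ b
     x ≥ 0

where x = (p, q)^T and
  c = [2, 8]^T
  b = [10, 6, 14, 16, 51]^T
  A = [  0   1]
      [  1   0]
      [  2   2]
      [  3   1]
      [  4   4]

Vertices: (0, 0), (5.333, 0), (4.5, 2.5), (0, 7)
Evaluating z = 2p + 8q at each vertex:
  (0, 0): z = 0
  (5.333, 0): z = 10.67
  (4.5, 2.5): z = 29
  (0, 7): z = 56

The largest value is z = 56, attained at (0, 7).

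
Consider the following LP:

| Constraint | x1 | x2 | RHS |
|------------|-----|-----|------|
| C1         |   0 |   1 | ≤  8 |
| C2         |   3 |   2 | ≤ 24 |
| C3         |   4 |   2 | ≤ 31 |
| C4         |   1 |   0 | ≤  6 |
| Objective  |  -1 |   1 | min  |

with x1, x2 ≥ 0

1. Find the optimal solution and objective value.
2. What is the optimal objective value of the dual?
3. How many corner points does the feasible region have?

1. x1 = 6, x2 = 0, z = -6
2. -6 (by strong duality, equal to the primal optimum)
3. 5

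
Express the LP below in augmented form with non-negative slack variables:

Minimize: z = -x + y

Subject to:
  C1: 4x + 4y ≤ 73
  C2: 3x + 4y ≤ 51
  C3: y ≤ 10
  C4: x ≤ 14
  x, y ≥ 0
min z = -x + y

s.t.
  4x + 4y + s1 = 73
  3x + 4y + s2 = 51
  y + s3 = 10
  x + s4 = 14
  x, y, s1, s2, s3, s4 ≥ 0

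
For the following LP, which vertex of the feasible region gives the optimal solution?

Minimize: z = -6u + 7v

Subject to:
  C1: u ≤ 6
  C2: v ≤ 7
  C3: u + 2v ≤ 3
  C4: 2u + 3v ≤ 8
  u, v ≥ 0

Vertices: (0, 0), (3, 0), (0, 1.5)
Evaluating z = -6u + 7v at each vertex:
  (0, 0): z = 0
  (3, 0): z = -18
  (0, 1.5): z = 10.5

The smallest value is z = -18, attained at (3, 0).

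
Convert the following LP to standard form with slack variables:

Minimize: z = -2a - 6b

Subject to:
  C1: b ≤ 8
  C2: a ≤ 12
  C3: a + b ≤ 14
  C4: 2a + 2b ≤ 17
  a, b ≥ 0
min z = -2a - 6b

s.t.
  b + s1 = 8
  a + s2 = 12
  a + b + s3 = 14
  2a + 2b + s4 = 17
  a, b, s1, s2, s3, s4 ≥ 0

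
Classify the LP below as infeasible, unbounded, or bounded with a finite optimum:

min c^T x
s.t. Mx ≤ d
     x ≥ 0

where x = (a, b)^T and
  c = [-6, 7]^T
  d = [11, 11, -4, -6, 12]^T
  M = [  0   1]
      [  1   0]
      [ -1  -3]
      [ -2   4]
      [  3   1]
The point (4, 0) satisfies every constraint, so the LP is feasible; the constraints give a ≤ 11 and b ≤ 11, which with a, b ≥ 0 keep the feasible region inside a bounded box. A feasible, bounded LP attains a finite optimum at a vertex.

Evaluating z = -6a + 7b at each vertex:
  (3.4, 0.2): z = -19
  (4, 0): z = -24
  (3.857, 0.4286): z = -20.14

The LP has an optimal solution: (4, 0) with z = -24.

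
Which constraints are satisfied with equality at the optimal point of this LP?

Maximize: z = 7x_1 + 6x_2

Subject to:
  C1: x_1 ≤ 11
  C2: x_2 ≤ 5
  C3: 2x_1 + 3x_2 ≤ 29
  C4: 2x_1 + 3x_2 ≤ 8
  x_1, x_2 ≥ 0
Optimal: x_1 = 4, x_2 = 0
Slack at optimum:
  C1: slack = 7
  C2: slack = 5
  C3: slack = 21
  C4: slack = 0 (binding)
  x_1 ≥ 0: x_1 = 4
  x_2 ≥ 0: x_2 = 0 (binding)
Binding constraints: C4, x_2 ≥ 0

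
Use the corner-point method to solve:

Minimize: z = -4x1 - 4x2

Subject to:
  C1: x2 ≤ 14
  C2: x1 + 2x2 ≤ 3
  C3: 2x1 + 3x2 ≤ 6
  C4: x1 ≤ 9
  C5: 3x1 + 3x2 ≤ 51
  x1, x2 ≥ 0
Each vertex is the intersection of two constraint boundaries that also satisfies all remaining constraints:
  x1 = 0 and x2 = 0 → (0, 0)
  x1 + 2x2 = 3 and 2x1 + 3x2 = 6 → (3, 0)
  x1 + 2x2 = 3 and x1 = 0 → (0, 1.5)

Evaluating z = -4x1 - 4x2 at each vertex:
  (0, 0): z = 0
  (3, 0): z = -12
  (0, 1.5): z = -6

The minimum is at (3, 0) with z = -12.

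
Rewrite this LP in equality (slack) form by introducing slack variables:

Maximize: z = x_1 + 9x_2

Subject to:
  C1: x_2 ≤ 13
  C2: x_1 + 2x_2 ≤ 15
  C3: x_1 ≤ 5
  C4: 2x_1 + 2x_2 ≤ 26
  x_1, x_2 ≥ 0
max z = x_1 + 9x_2

s.t.
  x_2 + s1 = 13
  x_1 + 2x_2 + s2 = 15
  x_1 + s3 = 5
  2x_1 + 2x_2 + s4 = 26
  x_1, x_2, s1, s2, s3, s4 ≥ 0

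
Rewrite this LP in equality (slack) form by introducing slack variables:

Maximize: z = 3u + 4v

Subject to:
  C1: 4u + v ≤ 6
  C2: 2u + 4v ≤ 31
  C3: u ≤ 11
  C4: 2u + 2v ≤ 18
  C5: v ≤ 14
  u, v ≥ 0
max z = 3u + 4v

s.t.
  4u + v + s1 = 6
  2u + 4v + s2 = 31
  u + s3 = 11
  2u + 2v + s4 = 18
  v + s5 = 14
  u, v, s1, s2, s3, s4, s5 ≥ 0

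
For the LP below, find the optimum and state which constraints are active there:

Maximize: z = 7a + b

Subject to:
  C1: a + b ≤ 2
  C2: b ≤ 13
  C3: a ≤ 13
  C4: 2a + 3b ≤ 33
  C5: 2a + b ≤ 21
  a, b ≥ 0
Optimal: a = 2, b = 0
Slack at optimum:
  C1: slack = 0 (binding)
  C2: slack = 13
  C3: slack = 11
  C4: slack = 29
  C5: slack = 17
  a ≥ 0: a = 2
  b ≥ 0: b = 0 (binding)
Binding constraints: C1, b ≥ 0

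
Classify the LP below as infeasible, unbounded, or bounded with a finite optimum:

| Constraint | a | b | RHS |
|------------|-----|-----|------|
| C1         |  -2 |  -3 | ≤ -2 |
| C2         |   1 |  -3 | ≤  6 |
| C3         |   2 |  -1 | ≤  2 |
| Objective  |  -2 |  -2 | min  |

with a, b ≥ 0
Feasible point: (0, 1) satisfies every constraint, so the LP is feasible.
Direction d = (0, 1): for each constraint row a, a·d ≤ 0 —
  (-2)(0) + (-3)(1) = -3 ≤ 0
  (1)(0) + (-3)(1) = -3 ≤ 0
  (2)(0) + (-1)(1) = -1 ≤ 0
and d ≥ 0, so (0, 1) + t·d stays feasible for every t ≥ 0. Along this ray z = -2a - 2b changes by -2 per unit t, so z → −∞.

The LP is unbounded; z can be made arbitrarily small.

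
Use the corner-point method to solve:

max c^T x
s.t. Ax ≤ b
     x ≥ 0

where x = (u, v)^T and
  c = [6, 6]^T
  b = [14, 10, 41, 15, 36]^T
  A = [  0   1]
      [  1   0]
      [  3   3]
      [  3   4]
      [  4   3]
u = 5, v = 0, z = 30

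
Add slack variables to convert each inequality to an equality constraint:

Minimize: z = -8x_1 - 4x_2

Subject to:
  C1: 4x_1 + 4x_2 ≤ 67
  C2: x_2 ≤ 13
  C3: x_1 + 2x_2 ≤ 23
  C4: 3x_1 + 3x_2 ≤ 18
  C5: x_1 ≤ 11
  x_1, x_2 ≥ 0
min z = -8x_1 - 4x_2

s.t.
  4x_1 + 4x_2 + s1 = 67
  x_2 + s2 = 13
  x_1 + 2x_2 + s3 = 23
  3x_1 + 3x_2 + s4 = 18
  x_1 + s5 = 11
  x_1, x_2, s1, s2, s3, s4, s5 ≥ 0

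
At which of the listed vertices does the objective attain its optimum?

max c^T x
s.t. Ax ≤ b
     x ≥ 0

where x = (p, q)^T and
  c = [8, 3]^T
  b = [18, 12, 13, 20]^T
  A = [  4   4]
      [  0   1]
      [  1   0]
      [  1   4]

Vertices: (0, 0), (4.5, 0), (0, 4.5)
Evaluating z = 8p + 3q at each vertex:
  (0, 0): z = 0
  (4.5, 0): z = 36
  (0, 4.5): z = 13.5

The largest value is z = 36, attained at (4.5, 0).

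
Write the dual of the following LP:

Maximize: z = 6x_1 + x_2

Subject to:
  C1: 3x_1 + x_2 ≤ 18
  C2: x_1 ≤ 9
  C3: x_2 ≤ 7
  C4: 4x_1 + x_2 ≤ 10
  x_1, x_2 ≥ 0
Minimize: z = 18y1 + 9y2 + 7y3 + 10y4

Subject to:
  C1: -3y1 - y2 - 4y4 ≤ -6
  C2: -y1 - y3 - y4 ≤ -1
  y1, y2, y3, y4 ≥ 0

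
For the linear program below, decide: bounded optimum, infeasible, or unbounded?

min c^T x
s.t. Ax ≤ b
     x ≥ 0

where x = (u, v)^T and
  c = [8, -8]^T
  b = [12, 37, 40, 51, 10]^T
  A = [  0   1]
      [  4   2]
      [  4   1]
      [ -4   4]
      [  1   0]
The point (0, 12) satisfies every constraint, so the LP is feasible; the constraints give u ≤ 10 and v ≤ 12, which with u, v ≥ 0 keep the feasible region inside a bounded box. A feasible, bounded LP attains a finite optimum at a vertex.

The LP has an optimal solution: (0, 12) with z = -96.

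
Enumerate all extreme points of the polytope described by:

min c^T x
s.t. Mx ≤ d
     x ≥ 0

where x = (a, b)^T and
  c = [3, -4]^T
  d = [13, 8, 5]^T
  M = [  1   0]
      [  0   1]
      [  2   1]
Each vertex is the intersection of two constraint boundaries that also satisfies all remaining constraints:
  a = 0 and b = 0 → (0, 0)
  2a + b = 5 and b = 0 → (2.5, 0)
  2a + b = 5 and a = 0 → (0, 5)

Vertices: (0, 0), (2.5, 0), (0, 5)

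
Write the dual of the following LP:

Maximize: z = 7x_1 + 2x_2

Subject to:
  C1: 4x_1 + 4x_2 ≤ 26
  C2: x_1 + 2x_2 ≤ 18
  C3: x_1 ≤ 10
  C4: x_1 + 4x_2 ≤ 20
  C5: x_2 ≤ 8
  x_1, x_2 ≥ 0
Minimize: z = 26y1 + 18y2 + 10y3 + 20y4 + 8y5

Subject to:
  C1: -4y1 - y2 - y3 - y4 ≤ -7
  C2: -4y1 - 2y2 - 4y4 - y5 ≤ -2
  y1, y2, y3, y4, y5 ≥ 0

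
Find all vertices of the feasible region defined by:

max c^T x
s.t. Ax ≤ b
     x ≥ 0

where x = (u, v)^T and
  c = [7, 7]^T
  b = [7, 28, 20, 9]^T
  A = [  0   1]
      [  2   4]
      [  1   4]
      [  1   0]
Each vertex is the intersection of two constraint boundaries that also satisfies all remaining constraints:
  u = 0 and v = 0 → (0, 0)
  u = 9 and v = 0 → (9, 0)
  2u + 4v = 28 and u = 9 → (9, 2.5)
  2u + 4v = 28 and u + 4v = 20 → (8, 3)
  u + 4v = 20 and u = 0 → (0, 5)

Vertices: (0, 0), (9, 0), (9, 2.5), (8, 3), (0, 5)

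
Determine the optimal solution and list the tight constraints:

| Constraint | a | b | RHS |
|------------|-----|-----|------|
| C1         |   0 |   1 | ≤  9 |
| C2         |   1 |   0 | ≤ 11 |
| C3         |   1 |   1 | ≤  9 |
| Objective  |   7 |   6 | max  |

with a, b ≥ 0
Optimal: a = 9, b = 0
Binding: C3, b ≥ 0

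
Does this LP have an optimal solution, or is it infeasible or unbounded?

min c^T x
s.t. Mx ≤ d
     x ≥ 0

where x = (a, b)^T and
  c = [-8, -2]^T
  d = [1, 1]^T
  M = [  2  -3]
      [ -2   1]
Feasible point: (0, 0) satisfies every constraint, so the LP is feasible.
Direction d = (1, 1): for each constraint row a, a·d ≤ 0 —
  (2)(1) + (-3)(1) = -1 ≤ 0
  (-2)(1) + (1)(1) = -1 ≤ 0
and d ≥ 0, so (0, 0) + t·d stays feasible for every t ≥ 0. Along this ray z = -8a - 2b changes by -10 per unit t, so z → −∞.

Unbounded: there is a feasible ray along which z → −∞.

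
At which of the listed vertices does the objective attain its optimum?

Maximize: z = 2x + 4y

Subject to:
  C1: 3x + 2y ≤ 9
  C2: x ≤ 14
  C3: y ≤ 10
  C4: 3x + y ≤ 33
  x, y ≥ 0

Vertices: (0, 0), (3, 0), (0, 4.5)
Evaluating z = 2x + 4y at each vertex:
  (0, 0): z = 0
  (3, 0): z = 6
  (0, 4.5): z = 18

The largest value is z = 18, attained at (0, 4.5).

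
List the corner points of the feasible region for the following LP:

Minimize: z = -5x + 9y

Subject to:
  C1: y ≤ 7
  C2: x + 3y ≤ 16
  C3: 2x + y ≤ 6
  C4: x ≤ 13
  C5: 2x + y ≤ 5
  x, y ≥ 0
Each vertex is the intersection of two constraint boundaries that also satisfies all remaining constraints:
  x = 0 and y = 0 → (0, 0)
  2x + y = 5 and y = 0 → (2.5, 0)
  2x + y = 5 and x = 0 → (0, 5)

Vertices: (0, 0), (2.5, 0), (0, 5)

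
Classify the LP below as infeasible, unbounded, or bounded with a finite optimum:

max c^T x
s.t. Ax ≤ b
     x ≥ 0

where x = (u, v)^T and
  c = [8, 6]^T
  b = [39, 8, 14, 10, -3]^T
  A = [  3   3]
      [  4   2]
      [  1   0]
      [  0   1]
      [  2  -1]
The point (0, 4) satisfies every constraint, so the LP is feasible; the constraints give u ≤ 14 and v ≤ 10, which with u, v ≥ 0 keep the feasible region inside a bounded box. A feasible, bounded LP attains a finite optimum at a vertex.

Bounded optimum: z* = 24 at (0, 4).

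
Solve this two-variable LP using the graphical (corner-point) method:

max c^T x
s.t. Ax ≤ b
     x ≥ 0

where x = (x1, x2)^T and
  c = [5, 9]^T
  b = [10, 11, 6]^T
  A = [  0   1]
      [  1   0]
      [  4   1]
x1 = 0, x2 = 6, z = 54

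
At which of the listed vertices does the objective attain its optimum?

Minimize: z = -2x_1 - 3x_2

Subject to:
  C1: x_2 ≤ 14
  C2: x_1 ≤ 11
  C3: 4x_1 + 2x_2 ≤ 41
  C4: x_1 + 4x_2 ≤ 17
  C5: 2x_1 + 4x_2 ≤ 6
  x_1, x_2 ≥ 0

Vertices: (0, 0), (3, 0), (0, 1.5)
Evaluating z = -2x_1 - 3x_2 at each vertex:
  (0, 0): z = 0
  (3, 0): z = -6
  (0, 1.5): z = -4.5

The smallest value is z = -6, attained at (3, 0).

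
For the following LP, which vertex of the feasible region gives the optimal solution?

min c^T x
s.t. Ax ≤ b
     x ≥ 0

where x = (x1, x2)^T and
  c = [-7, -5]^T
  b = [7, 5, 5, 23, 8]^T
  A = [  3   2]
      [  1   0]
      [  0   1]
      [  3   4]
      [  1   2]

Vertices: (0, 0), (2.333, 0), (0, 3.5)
Evaluating z = -7x1 - 5x2 at each vertex:
  (0, 0): z = 0
  (2.333, 0): z = -16.33
  (0, 3.5): z = -17.5

The smallest value is z = -17.5, attained at (0, 3.5).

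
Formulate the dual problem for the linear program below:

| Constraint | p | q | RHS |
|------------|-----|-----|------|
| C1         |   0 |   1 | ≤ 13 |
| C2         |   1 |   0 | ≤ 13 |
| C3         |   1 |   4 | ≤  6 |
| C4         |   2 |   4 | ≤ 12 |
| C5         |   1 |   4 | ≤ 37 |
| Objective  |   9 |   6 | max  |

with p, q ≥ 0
Minimize: z = 13y1 + 13y2 + 6y3 + 12y4 + 37y5

Subject to:
  C1: -y2 - y3 - 2y4 - y5 ≤ -9
  C2: -y1 - 4y3 - 4y4 - 4y5 ≤ -6
  y1, y2, y3, y4, y5 ≥ 0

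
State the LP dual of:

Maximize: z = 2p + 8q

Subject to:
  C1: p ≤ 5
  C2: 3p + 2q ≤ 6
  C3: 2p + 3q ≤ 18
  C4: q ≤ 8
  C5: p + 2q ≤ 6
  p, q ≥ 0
Minimize: z = 5y1 + 6y2 + 18y3 + 8y4 + 6y5

Subject to:
  C1: -y1 - 3y2 - 2y3 - y5 ≤ -2
  C2: -2y2 - 3y3 - y4 - 2y5 ≤ -8
  y1, y2, y3, y4, y5 ≥ 0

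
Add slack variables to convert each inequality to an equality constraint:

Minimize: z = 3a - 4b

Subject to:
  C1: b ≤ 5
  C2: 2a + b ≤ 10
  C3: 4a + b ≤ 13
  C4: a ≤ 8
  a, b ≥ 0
min z = 3a - 4b

s.t.
  b + s1 = 5
  2a + b + s2 = 10
  4a + b + s3 = 13
  a + s4 = 8
  a, b, s1, s2, s3, s4 ≥ 0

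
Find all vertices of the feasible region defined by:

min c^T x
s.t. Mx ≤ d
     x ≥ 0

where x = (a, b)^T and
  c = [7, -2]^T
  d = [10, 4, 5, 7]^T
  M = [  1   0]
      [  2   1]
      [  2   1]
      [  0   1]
Each vertex is the intersection of two constraint boundaries that also satisfies all remaining constraints:
  a = 0 and b = 0 → (0, 0)
  2a + b = 4 and b = 0 → (2, 0)
  2a + b = 4 and a = 0 → (0, 4)

Vertices: (0, 0), (2, 0), (0, 4)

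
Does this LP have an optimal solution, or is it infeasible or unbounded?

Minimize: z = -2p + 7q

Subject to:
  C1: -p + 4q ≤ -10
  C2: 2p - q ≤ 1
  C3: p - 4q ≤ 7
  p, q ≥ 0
C3 requires p - 4q ≤ 7, while C1 (-p + 4q ≤ -10) is equivalent to p - 4q ≥ 10. Together they would need 10 ≤ p - 4q ≤ 7, which is impossible since 10 > 7. No point satisfies all constraints.

Infeasible: no point satisfies all constraints simultaneously.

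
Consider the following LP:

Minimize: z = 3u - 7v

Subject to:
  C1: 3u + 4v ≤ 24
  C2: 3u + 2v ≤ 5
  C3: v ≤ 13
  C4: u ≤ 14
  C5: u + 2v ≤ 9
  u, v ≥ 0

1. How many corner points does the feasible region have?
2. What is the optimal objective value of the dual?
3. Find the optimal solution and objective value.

1. 3
2. -17.5 (by strong duality, equal to the primal optimum)
3. u = 0, v = 2.5, z = -17.5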